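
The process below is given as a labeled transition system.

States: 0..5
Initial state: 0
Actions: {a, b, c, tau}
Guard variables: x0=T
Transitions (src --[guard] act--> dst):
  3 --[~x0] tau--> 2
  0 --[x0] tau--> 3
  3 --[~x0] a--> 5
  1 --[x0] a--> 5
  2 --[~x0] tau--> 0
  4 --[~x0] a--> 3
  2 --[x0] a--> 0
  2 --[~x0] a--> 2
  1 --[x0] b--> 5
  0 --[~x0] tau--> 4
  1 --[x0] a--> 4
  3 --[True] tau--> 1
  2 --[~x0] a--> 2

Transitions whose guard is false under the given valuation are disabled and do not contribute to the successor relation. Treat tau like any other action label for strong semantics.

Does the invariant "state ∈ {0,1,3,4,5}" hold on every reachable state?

Safe = {0,1,3,4,5}
Reach set: {0,1,3,4,5}
  0: ok
  1: ok
  3: ok
  4: ok
  5: ok

Answer: INVARIANT HOLDS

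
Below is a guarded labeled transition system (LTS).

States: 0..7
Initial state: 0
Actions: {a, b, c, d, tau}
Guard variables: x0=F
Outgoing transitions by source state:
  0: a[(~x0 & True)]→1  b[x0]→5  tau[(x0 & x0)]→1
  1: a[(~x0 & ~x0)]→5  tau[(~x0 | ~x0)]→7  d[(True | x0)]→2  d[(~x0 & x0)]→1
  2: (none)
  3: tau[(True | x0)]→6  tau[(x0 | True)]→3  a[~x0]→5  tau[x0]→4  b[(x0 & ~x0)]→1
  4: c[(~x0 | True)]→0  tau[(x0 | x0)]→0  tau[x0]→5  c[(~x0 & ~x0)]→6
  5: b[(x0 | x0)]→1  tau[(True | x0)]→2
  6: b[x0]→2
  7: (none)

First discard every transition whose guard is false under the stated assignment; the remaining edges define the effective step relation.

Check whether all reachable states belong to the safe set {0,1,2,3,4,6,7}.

Safe = {0,1,2,3,4,6,7}
Reachable = {0,1,2,5,7}
  0: ok
  1: ok
  2: ok
  5: VIOLATES
  7: ok
counterexample path to 5: a·a

Answer: INVARIANT VIOLATED at state 5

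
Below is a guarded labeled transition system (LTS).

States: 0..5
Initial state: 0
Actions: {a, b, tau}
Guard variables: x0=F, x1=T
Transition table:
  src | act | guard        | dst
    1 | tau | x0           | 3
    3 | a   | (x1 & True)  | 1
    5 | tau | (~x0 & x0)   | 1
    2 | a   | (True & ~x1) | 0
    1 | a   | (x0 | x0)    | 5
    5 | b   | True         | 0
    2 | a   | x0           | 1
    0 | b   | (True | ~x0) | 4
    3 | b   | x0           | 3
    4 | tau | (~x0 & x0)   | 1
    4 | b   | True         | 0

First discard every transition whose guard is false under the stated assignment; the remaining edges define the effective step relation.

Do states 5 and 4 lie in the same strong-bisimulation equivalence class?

Answer: BISIMILAR

Trace:
Bisimulation quotient by refinement:
  π0 = {{0,1,2,3,4,5}}
  π1 = {{0,4,5},{1,2},{3}}
stable after 2 split(s): 3 block(s)
class of 5: {0,4,5}; class of 4: {0,4,5}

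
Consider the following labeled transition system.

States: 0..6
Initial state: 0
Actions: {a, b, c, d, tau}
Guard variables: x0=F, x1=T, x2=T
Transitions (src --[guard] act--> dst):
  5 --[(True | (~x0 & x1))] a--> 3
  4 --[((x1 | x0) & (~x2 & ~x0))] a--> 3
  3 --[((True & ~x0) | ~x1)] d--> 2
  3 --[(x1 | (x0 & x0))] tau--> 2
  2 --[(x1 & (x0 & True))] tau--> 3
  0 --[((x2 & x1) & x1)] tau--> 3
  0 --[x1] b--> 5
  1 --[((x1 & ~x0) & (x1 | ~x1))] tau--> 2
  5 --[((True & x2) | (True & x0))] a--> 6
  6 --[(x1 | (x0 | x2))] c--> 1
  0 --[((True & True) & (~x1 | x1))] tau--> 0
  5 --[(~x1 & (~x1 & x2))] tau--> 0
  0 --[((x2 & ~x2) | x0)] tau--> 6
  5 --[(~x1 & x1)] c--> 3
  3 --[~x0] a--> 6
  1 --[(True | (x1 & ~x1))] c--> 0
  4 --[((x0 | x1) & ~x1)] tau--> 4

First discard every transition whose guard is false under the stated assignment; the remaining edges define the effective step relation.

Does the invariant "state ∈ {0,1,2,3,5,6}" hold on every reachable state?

Answer: INVARIANT HOLDS

Working:
Inv-set: {0,1,2,3,5,6}
R = {0,1,2,3,5,6}
  0: ✓
  1: ✓
  2: ✓
  3: ✓
  5: ✓
  6: ✓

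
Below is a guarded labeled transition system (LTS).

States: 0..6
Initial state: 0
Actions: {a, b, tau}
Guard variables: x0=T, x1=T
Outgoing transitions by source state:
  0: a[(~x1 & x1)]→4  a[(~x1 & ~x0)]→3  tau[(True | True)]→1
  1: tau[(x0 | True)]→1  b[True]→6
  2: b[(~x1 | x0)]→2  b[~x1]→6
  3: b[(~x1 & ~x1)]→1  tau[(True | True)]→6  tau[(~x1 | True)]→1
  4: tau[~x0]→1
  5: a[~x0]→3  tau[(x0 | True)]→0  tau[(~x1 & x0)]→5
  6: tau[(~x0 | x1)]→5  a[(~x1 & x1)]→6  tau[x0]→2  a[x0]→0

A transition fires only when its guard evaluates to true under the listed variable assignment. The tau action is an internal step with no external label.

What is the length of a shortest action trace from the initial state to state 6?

BFS to 6:
  L0 = {0}
  L1 = {1}
  L2 = {6}
depth(6)=2, e.g. tau·b

Answer: 2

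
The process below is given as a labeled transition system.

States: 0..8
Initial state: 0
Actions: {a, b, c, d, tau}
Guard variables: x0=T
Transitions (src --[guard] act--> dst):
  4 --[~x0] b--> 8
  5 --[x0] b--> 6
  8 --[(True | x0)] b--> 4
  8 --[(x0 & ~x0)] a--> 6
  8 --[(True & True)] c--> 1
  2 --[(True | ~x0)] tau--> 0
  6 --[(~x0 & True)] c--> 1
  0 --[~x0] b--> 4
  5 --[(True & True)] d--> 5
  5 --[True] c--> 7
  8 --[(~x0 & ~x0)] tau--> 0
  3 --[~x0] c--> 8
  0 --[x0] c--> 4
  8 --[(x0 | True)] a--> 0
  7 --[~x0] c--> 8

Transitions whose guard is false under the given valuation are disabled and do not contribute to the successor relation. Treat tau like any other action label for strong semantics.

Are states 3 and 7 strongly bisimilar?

Answer: BISIMILAR

Trace:
Compute ~ classes (split until stable):
  round 0: {{0,1,2,3,4,5,6,7,8}}
  round 1: {{0},{1,3,4,6,7},{2},{5},{8}}
stable after 2 split(s): 5 block(s)
[3]={1,3,4,6,7}  [7]={1,3,4,6,7}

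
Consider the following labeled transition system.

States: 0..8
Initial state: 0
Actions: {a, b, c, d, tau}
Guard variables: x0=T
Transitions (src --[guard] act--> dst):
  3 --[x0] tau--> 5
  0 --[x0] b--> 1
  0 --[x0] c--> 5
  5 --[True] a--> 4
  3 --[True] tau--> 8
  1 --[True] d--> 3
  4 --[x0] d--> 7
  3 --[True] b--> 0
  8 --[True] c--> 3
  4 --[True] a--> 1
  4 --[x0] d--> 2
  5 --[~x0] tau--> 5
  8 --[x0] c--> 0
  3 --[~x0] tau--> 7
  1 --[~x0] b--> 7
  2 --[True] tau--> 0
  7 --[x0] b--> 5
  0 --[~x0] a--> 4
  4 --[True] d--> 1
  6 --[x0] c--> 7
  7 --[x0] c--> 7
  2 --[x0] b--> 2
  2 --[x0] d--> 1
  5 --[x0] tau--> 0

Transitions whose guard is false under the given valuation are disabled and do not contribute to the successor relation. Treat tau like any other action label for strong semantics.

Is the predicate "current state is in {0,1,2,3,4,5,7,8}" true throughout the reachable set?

Safe = {0,1,2,3,4,5,7,8}
Reach set: {0,1,2,3,4,5,7,8}
  0: ✓
  1: ✓
  2: ✓
  3: ✓
  4: ✓
  5: ✓
  7: ✓
  8: ✓

Answer: INVARIANT HOLDS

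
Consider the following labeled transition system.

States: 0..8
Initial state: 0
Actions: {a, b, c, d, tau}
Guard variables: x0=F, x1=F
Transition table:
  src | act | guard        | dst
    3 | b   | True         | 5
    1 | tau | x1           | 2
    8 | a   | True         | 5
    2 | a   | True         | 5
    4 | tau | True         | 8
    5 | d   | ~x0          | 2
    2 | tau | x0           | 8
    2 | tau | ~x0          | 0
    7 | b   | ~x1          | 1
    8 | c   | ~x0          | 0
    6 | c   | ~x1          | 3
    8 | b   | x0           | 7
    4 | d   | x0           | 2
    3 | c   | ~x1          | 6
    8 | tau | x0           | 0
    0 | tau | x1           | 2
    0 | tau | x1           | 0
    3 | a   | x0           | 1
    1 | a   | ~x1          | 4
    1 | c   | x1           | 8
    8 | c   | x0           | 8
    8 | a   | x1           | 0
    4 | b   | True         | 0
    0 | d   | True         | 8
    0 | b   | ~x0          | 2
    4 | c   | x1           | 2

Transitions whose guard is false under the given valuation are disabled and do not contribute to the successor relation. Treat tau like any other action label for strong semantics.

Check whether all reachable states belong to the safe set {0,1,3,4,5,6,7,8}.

Answer: INVARIANT VIOLATED at state 2

Trace:
Safe = {0,1,3,4,5,6,7,8}
Reachable = {0,2,5,8}
  0: ok
  2: VIOLATES
  5: ok
  8: ok
witness against invariant: b → 2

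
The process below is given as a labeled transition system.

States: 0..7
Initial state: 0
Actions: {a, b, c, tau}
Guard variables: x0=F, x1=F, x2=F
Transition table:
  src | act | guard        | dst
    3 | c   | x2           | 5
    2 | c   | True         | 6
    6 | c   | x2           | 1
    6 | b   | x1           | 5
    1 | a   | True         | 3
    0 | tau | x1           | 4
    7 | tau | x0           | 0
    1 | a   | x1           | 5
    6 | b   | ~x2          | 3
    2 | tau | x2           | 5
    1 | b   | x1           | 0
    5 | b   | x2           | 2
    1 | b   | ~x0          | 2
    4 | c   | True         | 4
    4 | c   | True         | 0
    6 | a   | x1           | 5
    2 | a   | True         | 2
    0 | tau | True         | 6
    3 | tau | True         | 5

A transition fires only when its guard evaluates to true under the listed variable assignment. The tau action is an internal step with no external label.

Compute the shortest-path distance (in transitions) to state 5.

Answer: 3

Analysis:
Layered search for 5:
  depth 0: {0}
  depth 1: {6}
  depth 2: {3}
  depth 3: {5}
depth(5)=3, e.g. tau·b·tau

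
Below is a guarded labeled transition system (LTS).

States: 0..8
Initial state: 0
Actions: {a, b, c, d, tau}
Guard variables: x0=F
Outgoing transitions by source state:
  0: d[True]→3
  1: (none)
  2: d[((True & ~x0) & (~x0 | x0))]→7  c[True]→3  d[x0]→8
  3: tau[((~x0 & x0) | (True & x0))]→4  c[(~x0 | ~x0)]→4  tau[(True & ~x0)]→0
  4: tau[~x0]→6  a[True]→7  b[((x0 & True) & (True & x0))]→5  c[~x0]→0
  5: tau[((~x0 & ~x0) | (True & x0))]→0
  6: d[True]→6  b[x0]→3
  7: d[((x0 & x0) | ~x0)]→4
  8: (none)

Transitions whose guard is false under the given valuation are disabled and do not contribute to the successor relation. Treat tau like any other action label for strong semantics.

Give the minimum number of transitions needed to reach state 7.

Answer: 3

Trace:
BFS to 7:
  L0 = {0}
  L1 = {3}
  L2 = {4}
  L3 = {6,7}
7 enters at depth 3; path d·c·a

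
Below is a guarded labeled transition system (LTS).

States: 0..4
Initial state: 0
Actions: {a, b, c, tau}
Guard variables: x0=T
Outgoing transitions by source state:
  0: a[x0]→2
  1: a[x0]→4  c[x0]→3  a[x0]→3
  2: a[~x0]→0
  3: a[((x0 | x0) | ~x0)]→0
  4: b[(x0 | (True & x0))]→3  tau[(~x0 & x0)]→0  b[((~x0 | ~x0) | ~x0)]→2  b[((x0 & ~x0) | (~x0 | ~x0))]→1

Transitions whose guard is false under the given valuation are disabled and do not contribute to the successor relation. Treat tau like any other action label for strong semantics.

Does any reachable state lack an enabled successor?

Reachable = {0,2}
  0: a→2  [1 exit(s)]
  2: ∅  [deadlock]
Path to 2: a

Answer: DEADLOCK at state 2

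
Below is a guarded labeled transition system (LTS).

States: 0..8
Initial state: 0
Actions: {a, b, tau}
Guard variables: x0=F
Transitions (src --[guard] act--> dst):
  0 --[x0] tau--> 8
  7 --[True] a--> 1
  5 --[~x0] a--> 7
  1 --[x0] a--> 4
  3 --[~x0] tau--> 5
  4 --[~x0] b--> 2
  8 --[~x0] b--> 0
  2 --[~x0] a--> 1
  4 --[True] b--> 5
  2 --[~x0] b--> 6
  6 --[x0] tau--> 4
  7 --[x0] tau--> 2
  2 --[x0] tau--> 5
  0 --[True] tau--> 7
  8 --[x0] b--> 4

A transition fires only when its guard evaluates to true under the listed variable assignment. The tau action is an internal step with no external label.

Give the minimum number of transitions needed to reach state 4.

Breadth-first toward 4:
  depth 0: {0}
  depth 1: {7}
  depth 2: {1}
4 never appears.

Answer: UNREACHABLE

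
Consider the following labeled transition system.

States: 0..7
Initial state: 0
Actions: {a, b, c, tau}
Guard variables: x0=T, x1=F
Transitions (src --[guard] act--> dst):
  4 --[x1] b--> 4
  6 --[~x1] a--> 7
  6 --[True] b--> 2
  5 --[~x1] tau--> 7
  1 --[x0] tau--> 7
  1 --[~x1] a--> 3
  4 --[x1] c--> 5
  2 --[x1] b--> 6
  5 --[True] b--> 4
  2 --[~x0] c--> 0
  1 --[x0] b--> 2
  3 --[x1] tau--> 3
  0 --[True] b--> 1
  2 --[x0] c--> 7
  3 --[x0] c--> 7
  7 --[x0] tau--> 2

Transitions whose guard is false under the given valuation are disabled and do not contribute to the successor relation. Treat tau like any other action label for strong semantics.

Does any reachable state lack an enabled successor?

Reachable = {0,1,2,3,7}
  0: b→1  [deg 1]
  1: a→3  b→2  tau→7  [deg 3]
  2: c→7  [deg 1]
  3: c→7  [deg 1]
  7: tau→2  [deg 1]

Answer: DEADLOCK-FREE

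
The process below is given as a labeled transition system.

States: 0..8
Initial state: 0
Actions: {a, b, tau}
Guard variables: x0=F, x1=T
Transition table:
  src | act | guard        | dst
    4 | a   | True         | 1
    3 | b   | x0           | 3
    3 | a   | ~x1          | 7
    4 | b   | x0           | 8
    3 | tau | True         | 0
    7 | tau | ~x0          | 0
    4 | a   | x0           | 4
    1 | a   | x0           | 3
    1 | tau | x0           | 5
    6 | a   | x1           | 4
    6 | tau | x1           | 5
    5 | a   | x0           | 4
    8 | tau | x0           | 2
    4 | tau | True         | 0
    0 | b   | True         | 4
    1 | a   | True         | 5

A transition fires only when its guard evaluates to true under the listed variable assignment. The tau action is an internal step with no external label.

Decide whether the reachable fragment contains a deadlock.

Reach set: {0,1,4,5}
  0: b→4  [1 out]
  1: a→5  [1 out]
  4: a→1  tau→0  [2 out]
  5: ∅  [no exit]
Path to 5: b·a·a

Answer: DEADLOCK at state 5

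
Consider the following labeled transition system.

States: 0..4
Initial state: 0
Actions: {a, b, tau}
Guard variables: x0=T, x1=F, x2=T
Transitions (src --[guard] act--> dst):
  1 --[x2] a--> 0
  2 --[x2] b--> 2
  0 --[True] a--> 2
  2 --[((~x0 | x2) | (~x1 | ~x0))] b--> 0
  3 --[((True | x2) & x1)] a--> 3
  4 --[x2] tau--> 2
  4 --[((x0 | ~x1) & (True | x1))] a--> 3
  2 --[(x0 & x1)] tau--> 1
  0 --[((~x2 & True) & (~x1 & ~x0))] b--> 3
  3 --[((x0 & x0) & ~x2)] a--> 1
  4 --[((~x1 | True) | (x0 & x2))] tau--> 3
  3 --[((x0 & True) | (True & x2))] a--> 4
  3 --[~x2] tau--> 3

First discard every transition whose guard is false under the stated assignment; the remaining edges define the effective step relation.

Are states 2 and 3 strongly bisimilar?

Answer: NOT BISIMILAR

Analysis:
Refine partition for ~:
  round 0: {{0,1,2,3,4}}
  round 1: {{0,1,3},{2},{4}}
  round 2: {{0},{1},{2},{3},{4}}
5 equivalence class(es) (converged in 3)
[2]={2}  [3]={3}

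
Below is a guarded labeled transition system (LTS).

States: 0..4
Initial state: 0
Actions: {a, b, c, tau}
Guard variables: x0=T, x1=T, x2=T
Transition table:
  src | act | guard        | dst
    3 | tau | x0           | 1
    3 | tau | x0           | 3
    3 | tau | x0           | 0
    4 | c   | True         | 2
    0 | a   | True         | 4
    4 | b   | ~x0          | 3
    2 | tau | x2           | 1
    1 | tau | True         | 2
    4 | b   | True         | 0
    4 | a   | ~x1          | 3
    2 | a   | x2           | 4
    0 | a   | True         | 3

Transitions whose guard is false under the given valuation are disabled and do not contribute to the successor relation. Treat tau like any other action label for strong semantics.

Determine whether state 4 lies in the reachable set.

Answer: REACHABLE

Working:
Guard filter leaves 10 enabled edge(s).
Layer 0: {0}
Layer 1: {3,4}  total {0,3,4}
Layer 2: {1,2}  total {0,1,2,3,4}
Reachable = {0,1,2,3,4}
Path to 4: a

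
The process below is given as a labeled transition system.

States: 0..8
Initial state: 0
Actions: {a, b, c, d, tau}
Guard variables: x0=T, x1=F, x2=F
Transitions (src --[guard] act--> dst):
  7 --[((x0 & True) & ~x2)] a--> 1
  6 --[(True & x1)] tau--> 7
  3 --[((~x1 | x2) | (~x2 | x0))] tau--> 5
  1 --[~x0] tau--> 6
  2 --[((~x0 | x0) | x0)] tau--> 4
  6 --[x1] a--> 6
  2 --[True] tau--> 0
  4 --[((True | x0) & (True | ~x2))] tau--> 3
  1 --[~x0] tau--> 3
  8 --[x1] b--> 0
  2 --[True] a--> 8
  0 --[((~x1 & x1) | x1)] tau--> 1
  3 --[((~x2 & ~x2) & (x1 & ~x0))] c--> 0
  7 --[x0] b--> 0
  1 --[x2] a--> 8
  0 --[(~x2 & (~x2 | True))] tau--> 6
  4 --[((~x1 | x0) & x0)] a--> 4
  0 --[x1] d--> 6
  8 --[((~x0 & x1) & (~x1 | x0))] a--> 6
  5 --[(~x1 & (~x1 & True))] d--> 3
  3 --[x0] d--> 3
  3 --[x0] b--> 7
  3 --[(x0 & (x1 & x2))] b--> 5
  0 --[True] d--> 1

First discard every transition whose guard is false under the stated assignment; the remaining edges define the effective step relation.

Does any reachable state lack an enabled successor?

Answer: DEADLOCK at state 1

Working:
Reach set: {0,1,6}
  0: d→1  tau→6  [2 out]
  1: ∅  [no exit]
  6: ∅  [no exit]
trace reaching 1: d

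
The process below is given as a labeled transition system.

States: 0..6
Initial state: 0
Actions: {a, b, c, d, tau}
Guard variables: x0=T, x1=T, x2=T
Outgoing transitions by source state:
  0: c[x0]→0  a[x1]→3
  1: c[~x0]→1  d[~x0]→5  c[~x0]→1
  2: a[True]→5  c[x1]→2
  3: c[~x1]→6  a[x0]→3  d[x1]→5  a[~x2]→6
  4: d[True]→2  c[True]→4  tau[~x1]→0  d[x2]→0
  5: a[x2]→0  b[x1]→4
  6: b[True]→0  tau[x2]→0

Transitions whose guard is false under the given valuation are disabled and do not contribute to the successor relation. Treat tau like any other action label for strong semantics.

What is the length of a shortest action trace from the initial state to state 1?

BFS to 1:
  L0 = {0}
  L1 = {3}
  L2 = {5}
  L3 = {4}
  L4 = {2}
1 never appears.

Answer: UNREACHABLE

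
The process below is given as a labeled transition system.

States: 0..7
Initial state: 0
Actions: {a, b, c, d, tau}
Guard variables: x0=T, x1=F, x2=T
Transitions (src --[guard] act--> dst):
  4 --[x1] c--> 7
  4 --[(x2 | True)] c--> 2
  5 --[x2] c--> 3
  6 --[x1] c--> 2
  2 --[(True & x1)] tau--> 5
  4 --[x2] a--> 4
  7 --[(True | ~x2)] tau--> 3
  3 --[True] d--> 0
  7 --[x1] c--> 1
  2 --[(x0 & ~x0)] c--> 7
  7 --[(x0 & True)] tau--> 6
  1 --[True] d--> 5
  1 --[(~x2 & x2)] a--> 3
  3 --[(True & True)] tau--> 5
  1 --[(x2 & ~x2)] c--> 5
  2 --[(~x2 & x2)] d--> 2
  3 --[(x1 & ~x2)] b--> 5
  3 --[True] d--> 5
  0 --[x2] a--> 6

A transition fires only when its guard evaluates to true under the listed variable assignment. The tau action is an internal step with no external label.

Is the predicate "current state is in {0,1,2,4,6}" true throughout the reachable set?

Answer: INVARIANT HOLDS

Working:
Inv-set: {0,1,2,4,6}
R = {0,6}
  0: safe
  6: safe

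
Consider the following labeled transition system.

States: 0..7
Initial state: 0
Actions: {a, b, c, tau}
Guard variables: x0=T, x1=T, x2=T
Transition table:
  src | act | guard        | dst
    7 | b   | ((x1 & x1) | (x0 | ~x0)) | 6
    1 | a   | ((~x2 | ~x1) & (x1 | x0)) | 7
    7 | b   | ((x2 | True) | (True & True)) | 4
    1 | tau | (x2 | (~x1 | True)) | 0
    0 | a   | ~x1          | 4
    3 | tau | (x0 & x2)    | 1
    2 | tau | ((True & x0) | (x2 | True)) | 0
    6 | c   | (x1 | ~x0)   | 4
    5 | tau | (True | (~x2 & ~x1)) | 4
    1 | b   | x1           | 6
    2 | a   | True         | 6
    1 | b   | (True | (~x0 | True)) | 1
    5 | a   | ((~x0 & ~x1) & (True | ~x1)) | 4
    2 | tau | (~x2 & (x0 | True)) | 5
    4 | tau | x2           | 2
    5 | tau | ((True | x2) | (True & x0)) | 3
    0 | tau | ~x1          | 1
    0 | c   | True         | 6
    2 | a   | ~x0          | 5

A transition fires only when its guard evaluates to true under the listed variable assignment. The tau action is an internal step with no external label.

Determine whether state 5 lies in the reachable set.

After dropping false guards: 13 live edges.
L0 = {0}
L1 = {6}  total {0,6}
L2 = {4}  total {0,4,6}
L3 = {2}  total {0,2,4,6}
Reach set: {0,2,4,6}

Answer: UNREACHABLE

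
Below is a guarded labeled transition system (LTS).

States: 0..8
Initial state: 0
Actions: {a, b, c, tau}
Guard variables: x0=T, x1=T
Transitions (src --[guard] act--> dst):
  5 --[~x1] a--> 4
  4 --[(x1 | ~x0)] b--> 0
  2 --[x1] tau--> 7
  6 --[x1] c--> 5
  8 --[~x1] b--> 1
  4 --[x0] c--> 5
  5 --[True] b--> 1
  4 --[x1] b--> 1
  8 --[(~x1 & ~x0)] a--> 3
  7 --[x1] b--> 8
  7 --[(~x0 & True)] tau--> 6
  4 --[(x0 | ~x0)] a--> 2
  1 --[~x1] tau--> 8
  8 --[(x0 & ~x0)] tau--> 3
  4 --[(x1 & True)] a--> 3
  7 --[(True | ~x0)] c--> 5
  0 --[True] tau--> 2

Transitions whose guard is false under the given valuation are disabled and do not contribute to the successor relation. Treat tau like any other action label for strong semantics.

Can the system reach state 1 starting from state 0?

Answer: REACHABLE

Working:
11 transition(s) survive guard evaluation.
depth 0: {0}
depth 1: {2}  now seen {0,2}
depth 2: {7}  now seen {0,2,7}
depth 3: {5,8}  now seen {0,2,5,7,8}
depth 4: {1}  now seen {0,1,2,5,7,8}
R = {0,1,2,5,7,8}
witness 1: tau·tau·c·b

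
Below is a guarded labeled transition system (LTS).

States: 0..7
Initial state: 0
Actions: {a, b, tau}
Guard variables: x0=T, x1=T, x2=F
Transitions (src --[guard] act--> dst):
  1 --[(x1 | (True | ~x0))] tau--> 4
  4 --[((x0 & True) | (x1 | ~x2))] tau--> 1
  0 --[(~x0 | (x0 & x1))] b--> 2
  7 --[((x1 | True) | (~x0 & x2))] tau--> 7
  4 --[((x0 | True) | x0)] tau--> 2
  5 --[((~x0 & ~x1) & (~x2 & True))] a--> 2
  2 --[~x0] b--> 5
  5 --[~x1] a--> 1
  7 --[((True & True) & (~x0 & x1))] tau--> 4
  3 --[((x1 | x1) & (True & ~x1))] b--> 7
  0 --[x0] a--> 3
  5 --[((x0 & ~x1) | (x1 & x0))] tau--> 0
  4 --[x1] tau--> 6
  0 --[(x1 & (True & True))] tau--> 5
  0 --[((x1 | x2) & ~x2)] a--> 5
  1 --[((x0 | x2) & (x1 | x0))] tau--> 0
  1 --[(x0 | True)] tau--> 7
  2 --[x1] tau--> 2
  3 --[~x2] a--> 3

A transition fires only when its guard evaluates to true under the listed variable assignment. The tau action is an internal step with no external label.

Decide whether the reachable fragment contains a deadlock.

Answer: DEADLOCK-FREE

Analysis:
Reach set: {0,2,3,5}
  0: a→3  a→5  b→2  tau→5  [deg 4]
  2: tau→2  [deg 1]
  3: a→3  [deg 1]
  5: tau→0  [deg 1]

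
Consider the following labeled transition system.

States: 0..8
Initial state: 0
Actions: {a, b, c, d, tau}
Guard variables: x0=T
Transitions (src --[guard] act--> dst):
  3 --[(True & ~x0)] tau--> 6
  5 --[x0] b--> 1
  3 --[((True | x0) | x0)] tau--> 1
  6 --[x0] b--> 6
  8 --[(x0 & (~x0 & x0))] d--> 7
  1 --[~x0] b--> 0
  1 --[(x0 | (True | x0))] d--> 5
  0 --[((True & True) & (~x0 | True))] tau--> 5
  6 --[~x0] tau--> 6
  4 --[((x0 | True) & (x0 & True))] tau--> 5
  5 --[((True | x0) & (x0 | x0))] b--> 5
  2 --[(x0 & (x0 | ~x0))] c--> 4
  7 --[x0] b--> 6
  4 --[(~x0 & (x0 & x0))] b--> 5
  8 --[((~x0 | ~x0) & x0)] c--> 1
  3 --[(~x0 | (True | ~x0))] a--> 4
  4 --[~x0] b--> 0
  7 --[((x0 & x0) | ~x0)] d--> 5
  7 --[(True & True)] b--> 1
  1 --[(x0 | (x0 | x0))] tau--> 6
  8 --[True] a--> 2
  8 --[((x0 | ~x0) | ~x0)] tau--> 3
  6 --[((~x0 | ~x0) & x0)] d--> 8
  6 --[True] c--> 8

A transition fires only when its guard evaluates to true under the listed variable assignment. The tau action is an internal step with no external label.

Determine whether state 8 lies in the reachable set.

After dropping false guards: 16 live edges.
Layer 0: {0}
Layer 1: {5}  cumulative {0,5}
Layer 2: {1}  cumulative {0,1,5}
Layer 3: {6}  cumulative {0,1,5,6}
Layer 4: {8}  cumulative {0,1,5,6,8}
Layer 5: {2,3}  cumulative {0,1,2,3,5,6,8}
Layer 6: {4}  cumulative {0,1,2,3,4,5,6,8}
Reachable = {0,1,2,3,4,5,6,8}
trace reaching 8: tau·b·tau·c

Answer: REACHABLE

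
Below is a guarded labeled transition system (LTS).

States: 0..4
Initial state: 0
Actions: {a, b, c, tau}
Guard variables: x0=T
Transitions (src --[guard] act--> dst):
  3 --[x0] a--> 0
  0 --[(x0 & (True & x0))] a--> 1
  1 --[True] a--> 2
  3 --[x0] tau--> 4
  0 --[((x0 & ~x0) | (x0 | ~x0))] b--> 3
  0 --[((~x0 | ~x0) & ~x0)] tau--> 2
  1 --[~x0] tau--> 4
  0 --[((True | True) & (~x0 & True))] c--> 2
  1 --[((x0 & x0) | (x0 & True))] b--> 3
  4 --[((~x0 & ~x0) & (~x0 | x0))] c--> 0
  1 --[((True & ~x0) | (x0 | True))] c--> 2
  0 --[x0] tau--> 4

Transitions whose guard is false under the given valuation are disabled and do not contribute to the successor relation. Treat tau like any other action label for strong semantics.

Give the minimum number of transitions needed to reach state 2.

Answer: 2

Trace:
BFS to 2:
  Layer 0: {0}
  Layer 1: {1,3,4}
  Layer 2: {2}
2 enters at depth 2; path a·a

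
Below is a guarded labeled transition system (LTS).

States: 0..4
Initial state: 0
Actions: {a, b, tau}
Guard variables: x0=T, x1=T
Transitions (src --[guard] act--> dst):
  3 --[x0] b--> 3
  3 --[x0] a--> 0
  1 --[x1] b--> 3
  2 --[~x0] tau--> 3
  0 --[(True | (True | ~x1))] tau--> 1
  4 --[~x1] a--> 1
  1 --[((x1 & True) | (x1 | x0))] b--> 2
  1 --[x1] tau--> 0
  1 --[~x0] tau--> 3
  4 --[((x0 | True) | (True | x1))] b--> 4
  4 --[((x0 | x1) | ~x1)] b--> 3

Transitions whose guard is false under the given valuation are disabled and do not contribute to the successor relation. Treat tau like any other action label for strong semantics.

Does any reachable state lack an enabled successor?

Reachable = {0,1,2,3}
  0: tau→1  [1 exit(s)]
  1: b→2  b→3  tau→0  [3 exit(s)]
  2: ∅  [deadlock]
  3: a→0  b→3  [2 exit(s)]
witness 2: tau·b

Answer: DEADLOCK at state 2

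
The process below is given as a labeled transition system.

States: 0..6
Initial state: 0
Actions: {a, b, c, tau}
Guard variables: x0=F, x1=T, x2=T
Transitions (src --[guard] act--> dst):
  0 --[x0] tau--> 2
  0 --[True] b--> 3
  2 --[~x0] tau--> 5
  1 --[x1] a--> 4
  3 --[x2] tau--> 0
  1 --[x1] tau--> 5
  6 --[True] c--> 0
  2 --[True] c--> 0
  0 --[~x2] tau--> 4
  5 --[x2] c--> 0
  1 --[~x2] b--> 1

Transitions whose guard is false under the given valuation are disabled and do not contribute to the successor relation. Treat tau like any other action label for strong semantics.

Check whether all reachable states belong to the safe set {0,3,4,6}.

Answer: INVARIANT HOLDS

Analysis:
Safe = {0,3,4,6}
Reachable = {0,3}
  0: safe
  3: safe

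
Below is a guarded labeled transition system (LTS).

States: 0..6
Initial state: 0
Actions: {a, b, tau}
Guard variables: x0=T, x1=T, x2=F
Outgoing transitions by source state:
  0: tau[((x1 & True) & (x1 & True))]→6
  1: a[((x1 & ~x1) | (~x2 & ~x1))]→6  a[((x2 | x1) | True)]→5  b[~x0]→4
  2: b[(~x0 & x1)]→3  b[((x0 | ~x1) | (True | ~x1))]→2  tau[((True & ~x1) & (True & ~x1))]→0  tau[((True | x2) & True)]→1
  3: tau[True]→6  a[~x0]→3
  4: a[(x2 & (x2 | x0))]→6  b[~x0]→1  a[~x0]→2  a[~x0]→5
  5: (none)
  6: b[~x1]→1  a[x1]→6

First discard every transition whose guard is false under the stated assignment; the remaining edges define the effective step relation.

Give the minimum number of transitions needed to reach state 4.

Layered search for 4:
  Layer 0: {0}
  Layer 1: {6}
4 never appears.

Answer: UNREACHABLE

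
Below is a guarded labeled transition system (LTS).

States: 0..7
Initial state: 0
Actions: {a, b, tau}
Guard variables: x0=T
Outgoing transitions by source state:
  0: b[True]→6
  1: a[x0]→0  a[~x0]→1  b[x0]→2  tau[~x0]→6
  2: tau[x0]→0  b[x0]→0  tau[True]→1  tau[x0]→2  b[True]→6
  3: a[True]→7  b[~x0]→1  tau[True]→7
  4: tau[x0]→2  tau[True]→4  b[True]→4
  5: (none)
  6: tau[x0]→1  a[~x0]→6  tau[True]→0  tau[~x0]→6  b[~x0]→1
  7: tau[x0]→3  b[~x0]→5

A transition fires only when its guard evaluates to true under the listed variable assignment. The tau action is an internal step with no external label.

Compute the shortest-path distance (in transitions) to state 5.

BFS to 5:
  L0 = {0}
  L1 = {6}
  L2 = {1}
  L3 = {2}
5 never appears.

Answer: UNREACHABLE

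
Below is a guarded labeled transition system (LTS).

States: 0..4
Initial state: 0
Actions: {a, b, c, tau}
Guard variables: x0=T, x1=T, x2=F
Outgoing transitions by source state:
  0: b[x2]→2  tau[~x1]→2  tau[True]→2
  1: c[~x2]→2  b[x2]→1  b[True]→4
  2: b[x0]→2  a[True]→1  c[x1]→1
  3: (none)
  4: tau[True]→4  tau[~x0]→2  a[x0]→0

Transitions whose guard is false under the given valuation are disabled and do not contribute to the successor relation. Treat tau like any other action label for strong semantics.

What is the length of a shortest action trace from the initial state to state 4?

Layered search for 4:
  Layer 0: {0}
  Layer 1: {2}
  Layer 2: {1}
  Layer 3: {4}
depth(4)=3, e.g. tau·a·b

Answer: 3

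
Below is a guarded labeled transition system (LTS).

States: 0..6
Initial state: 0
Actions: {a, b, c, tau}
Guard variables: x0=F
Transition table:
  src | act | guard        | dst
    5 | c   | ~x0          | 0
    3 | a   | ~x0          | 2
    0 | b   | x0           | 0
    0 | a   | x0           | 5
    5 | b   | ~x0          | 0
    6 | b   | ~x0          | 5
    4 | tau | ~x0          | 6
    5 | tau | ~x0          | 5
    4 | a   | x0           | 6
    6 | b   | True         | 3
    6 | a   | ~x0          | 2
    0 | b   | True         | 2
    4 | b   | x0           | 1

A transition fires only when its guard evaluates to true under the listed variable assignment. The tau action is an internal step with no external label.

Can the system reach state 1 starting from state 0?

9 transition(s) survive guard evaluation.
L0 = {0}
L1 = {2}  cumulative {0,2}
Reachable = {0,2}

Answer: UNREACHABLE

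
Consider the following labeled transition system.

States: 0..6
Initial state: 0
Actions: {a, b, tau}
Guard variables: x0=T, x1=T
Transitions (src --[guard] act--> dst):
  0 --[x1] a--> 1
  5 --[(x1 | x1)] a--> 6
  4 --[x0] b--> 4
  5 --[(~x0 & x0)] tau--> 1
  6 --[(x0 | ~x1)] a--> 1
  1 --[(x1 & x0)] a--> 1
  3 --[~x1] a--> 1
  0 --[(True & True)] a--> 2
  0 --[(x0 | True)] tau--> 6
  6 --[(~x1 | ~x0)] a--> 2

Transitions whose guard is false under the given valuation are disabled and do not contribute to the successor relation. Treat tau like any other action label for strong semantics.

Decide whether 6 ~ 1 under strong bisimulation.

Answer: BISIMILAR

Analysis:
Refine partition for ~:
  π0 = {{0,1,2,3,4,5,6}}
  π1 = {{0},{1,5,6},{2,3},{4}}
stable after 2 split(s): 4 block(s)
6∈{1,5,6}, 1∈{1,5,6}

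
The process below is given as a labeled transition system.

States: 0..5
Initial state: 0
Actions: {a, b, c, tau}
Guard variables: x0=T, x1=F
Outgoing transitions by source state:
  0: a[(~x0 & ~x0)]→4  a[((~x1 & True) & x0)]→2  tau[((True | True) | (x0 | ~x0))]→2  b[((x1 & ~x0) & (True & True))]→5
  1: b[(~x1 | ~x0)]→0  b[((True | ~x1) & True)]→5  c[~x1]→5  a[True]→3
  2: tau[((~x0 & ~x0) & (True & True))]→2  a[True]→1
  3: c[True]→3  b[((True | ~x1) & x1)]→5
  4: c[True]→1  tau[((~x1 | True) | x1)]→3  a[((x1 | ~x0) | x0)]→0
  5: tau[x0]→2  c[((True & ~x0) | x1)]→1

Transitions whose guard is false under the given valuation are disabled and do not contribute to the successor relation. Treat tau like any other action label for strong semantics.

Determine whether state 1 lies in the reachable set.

Guard filter leaves 12 enabled edge(s).
Layer 0: {0}
Layer 1: {2}  cumulative {0,2}
Layer 2: {1}  cumulative {0,1,2}
Layer 3: {3,5}  cumulative {0,1,2,3,5}
Reach set: {0,1,2,3,5}
trace reaching 1: a·a

Answer: REACHABLE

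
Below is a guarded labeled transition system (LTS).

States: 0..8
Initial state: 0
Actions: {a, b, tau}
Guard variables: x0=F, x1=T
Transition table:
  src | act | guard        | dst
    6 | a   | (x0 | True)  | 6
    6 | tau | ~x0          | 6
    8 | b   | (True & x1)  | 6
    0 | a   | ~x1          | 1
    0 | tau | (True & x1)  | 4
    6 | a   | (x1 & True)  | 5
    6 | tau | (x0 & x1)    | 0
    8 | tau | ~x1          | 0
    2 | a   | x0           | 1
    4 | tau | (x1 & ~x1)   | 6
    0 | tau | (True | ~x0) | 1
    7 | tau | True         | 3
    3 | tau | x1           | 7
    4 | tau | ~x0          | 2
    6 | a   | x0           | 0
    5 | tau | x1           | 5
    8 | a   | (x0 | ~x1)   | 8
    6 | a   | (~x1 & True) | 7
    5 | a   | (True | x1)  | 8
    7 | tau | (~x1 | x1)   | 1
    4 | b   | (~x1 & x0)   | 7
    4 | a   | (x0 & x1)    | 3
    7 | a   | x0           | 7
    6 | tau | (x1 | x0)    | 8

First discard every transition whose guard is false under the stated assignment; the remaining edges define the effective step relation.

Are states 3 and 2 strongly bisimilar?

Answer: NOT BISIMILAR

Working:
Compute ~ classes (split until stable):
  π0 = {{0,1,2,3,4,5,6,7,8}}
  π1 = {{0,3,4,7},{1,2},{5,6},{8}}
  π2 = {{0,7},{1,2},{3},{4},{5},{6},{8}}
  π3 = {{0},{1,2},{3},{4},{5},{6},{7},{8}}
stable after 4 split(s): 8 block(s)
class of 3: {3}; class of 2: {1,2}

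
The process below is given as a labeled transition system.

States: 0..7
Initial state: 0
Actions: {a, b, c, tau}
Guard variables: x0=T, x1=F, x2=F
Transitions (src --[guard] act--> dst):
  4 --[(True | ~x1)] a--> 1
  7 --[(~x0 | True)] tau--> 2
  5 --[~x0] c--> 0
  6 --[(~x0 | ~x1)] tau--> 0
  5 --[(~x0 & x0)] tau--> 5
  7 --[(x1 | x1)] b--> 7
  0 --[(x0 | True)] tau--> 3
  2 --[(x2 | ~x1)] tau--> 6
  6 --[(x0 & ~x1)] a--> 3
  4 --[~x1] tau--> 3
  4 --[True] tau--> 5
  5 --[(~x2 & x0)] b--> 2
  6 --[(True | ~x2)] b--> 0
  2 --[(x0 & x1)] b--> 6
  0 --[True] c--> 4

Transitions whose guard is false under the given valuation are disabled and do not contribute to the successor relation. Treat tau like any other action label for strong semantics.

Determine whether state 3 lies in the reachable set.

11 transition(s) survive guard evaluation.
depth 0: {0}
depth 1: {3,4}  cumulative {0,3,4}
depth 2: {1,5}  cumulative {0,1,3,4,5}
depth 3: {2}  cumulative {0,1,2,3,4,5}
depth 4: {6}  cumulative {0,1,2,3,4,5,6}
R = {0,1,2,3,4,5,6}
witness 3: tau

Answer: REACHABLE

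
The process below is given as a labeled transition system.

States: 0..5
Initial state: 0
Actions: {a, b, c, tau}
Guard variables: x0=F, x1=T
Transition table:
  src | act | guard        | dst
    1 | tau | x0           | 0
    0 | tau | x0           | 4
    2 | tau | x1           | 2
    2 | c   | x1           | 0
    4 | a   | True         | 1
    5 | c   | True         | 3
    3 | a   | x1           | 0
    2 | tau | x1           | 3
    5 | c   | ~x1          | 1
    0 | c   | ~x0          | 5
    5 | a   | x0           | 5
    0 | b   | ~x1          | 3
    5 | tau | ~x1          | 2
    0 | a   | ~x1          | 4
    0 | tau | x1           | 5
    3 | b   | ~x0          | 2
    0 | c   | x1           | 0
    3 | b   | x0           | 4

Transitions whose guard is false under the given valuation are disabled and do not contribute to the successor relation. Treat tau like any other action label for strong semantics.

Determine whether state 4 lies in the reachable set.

Answer: UNREACHABLE

Trace:
Guard filter leaves 10 enabled edge(s).
depth 0: {0}
depth 1: {5}  now seen {0,5}
depth 2: {3}  now seen {0,3,5}
depth 3: {2}  now seen {0,2,3,5}
Reachable = {0,2,3,5}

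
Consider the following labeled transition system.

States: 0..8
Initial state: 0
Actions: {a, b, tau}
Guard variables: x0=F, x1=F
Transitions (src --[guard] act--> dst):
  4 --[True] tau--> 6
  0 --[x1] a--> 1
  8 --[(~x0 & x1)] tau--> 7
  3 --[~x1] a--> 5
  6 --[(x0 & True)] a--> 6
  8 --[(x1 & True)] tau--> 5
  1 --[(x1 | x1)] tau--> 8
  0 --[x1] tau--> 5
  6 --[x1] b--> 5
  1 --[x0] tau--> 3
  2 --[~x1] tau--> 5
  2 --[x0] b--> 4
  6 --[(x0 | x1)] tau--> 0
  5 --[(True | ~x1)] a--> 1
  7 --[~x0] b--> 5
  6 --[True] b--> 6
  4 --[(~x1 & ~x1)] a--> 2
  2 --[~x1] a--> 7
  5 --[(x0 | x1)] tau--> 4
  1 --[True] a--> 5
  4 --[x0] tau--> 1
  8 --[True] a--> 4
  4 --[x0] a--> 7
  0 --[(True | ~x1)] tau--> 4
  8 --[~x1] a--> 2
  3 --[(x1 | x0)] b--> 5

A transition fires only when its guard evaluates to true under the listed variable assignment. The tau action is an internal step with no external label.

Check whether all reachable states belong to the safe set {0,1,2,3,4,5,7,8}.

Answer: INVARIANT VIOLATED at state 6

Analysis:
Inv-set: {0,1,2,3,4,5,7,8}
R = {0,1,2,4,5,6,7}
  0: ✓
  1: ✓
  2: ✓
  4: ✓
  5: ✓
  6: VIOLATES
  7: ✓
reach 6 via tau·tau — violates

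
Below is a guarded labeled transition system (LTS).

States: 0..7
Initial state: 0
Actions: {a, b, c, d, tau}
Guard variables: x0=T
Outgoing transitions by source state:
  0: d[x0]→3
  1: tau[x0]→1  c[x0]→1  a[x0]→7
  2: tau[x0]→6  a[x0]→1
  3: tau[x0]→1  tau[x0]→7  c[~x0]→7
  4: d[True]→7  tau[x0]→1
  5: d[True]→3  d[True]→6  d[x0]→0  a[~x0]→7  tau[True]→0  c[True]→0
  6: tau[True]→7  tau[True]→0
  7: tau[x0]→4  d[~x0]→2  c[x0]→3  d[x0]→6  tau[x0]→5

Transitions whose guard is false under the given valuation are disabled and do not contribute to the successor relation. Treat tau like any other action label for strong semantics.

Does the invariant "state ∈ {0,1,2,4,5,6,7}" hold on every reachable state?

Answer: INVARIANT VIOLATED at state 3

Analysis:
Inv-set: {0,1,2,4,5,6,7}
R = {0,1,3,4,5,6,7}
  0: safe
  1: safe
  3: ✗ unsafe
  4: safe
  5: safe
  6: safe
  7: safe
witness against invariant: d → 3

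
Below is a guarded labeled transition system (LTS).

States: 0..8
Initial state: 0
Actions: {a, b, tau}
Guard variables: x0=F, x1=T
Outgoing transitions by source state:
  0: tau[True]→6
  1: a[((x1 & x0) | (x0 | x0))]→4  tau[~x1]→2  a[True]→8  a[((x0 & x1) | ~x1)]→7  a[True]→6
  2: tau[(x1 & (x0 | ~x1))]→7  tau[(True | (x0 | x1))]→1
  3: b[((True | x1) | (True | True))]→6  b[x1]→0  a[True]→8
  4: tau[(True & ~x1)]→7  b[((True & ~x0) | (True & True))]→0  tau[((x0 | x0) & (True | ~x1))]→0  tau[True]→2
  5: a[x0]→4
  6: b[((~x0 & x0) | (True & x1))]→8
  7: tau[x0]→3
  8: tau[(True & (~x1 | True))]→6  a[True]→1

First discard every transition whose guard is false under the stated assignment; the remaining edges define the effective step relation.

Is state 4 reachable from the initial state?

Answer: UNREACHABLE

Analysis:
12 transition(s) survive guard evaluation.
L0 = {0}
L1 = {6}  cumulative {0,6}
L2 = {8}  cumulative {0,6,8}
L3 = {1}  cumulative {0,1,6,8}
R = {0,1,6,8}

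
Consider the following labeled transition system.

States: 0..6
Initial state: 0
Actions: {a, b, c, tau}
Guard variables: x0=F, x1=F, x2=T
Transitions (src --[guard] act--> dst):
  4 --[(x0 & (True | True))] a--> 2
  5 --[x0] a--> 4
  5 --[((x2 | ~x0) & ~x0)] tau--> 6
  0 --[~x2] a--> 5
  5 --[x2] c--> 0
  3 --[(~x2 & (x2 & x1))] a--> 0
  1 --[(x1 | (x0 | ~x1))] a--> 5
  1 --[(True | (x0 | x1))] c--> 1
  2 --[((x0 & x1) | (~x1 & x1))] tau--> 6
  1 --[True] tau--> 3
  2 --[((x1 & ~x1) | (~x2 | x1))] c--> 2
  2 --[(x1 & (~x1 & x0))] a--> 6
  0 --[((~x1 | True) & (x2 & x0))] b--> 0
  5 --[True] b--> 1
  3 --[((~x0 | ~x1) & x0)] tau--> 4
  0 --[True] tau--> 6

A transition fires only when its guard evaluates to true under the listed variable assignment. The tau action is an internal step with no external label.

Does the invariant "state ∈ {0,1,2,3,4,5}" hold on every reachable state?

Answer: INVARIANT VIOLATED at state 6

Analysis:
Safe = {0,1,2,3,4,5}
R = {0,6}
  0: safe
  6: outside
witness against invariant: tau → 6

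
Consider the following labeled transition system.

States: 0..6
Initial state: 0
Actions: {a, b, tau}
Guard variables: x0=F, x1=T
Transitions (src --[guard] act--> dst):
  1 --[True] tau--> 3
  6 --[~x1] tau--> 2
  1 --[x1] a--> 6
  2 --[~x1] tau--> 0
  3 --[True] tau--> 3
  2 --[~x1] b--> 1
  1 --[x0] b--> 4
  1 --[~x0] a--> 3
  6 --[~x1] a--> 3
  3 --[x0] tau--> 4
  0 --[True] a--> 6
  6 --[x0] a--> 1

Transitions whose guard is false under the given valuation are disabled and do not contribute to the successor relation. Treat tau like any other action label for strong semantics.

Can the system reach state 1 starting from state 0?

5 transition(s) survive guard evaluation.
Layer 0: {0}
Layer 1: {6}  cumulative {0,6}
Reach set: {0,6}

Answer: UNREACHABLE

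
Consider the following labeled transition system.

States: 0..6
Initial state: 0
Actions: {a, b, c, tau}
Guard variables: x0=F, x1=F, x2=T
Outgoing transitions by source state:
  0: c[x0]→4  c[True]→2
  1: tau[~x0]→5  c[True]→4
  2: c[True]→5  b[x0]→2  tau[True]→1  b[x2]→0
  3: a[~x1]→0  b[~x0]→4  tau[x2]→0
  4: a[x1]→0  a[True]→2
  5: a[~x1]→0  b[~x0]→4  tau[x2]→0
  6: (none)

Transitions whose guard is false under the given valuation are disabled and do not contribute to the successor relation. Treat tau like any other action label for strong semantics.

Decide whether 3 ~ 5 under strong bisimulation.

Answer: BISIMILAR

Working:
Refine partition for ~:
  P[0] = {{0,1,2,3,4,5,6}}
  P[1] = {{0},{1},{2},{3,5},{4},{6}}
stable after 2 split(s): 6 block(s)
3∈{3,5}, 5∈{3,5}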